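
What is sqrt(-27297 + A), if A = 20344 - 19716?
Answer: I*sqrt(26669) ≈ 163.31*I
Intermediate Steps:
A = 628
sqrt(-27297 + A) = sqrt(-27297 + 628) = sqrt(-26669) = I*sqrt(26669)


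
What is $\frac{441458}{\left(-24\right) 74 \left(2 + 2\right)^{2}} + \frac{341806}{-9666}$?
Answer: $- \frac{1164991027}{22889088} \approx -50.897$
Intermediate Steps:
$\frac{441458}{\left(-24\right) 74 \left(2 + 2\right)^{2}} + \frac{341806}{-9666} = \frac{441458}{\left(-1776\right) 4^{2}} + 341806 \left(- \frac{1}{9666}\right) = \frac{441458}{\left(-1776\right) 16} - \frac{170903}{4833} = \frac{441458}{-28416} - \frac{170903}{4833} = 441458 \left(- \frac{1}{28416}\right) - \frac{170903}{4833} = - \frac{220729}{14208} - \frac{170903}{4833} = - \frac{1164991027}{22889088}$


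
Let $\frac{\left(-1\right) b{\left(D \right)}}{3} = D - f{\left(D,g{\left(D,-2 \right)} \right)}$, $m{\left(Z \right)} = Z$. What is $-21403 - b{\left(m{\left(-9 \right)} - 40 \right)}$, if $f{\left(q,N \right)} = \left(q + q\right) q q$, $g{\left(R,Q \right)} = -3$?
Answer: $684344$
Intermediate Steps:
$f{\left(q,N \right)} = 2 q^{3}$ ($f{\left(q,N \right)} = 2 q q q = 2 q^{2} q = 2 q^{3}$)
$b{\left(D \right)} = - 3 D + 6 D^{3}$ ($b{\left(D \right)} = - 3 \left(D - 2 D^{3}\right) = - 3 D + 6 D^{3}$)
$-21403 - b{\left(m{\left(-9 \right)} - 40 \right)} = -21403 - \left(- 3 \left(-9 - 40\right) + 6 \left(-9 - 40\right)^{3}\right) = -21403 - \left(\left(-3\right) \left(-49\right) + 6 \left(-49\right)^{3}\right) = -21403 - \left(147 + 6 \left(-117649\right)\right) = -21403 - \left(147 - 705894\right) = -21403 - -705747 = -21403 + 705747 = 684344$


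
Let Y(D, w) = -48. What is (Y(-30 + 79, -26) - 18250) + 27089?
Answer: 8791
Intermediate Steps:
(Y(-30 + 79, -26) - 18250) + 27089 = (-48 - 18250) + 27089 = -18298 + 27089 = 8791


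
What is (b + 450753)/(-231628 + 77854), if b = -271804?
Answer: -178949/153774 ≈ -1.1637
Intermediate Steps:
(b + 450753)/(-231628 + 77854) = (-271804 + 450753)/(-231628 + 77854) = 178949/(-153774) = 178949*(-1/153774) = -178949/153774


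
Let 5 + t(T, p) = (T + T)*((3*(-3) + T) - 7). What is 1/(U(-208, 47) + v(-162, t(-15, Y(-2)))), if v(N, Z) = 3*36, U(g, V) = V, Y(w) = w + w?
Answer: 1/155 ≈ 0.0064516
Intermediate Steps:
Y(w) = 2*w
t(T, p) = -5 + 2*T*(-16 + T) (t(T, p) = -5 + (T + T)*((3*(-3) + T) - 7) = -5 + (2*T)*((-9 + T) - 7) = -5 + (2*T)*(-16 + T) = -5 + 2*T*(-16 + T))
v(N, Z) = 108
1/(U(-208, 47) + v(-162, t(-15, Y(-2)))) = 1/(47 + 108) = 1/155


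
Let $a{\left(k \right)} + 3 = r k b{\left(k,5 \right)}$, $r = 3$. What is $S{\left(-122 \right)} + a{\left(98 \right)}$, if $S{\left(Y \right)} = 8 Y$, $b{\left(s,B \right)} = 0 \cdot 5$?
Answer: $-979$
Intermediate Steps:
$b{\left(s,B \right)} = 0$
$a{\left(k \right)} = -3$ ($a{\left(k \right)} = -3 + 3 k 0 = -3 + 0 = -3$)
$S{\left(-122 \right)} + a{\left(98 \right)} = 8 \left(-122\right) - 3 = -976 - 3 = -979$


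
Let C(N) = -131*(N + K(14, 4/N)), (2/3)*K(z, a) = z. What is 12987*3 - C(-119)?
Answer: 26123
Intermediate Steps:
K(z, a) = 3*z/2
C(N) = -2751 - 131*N (C(N) = -131*(N + (3/2)*14) = -131*(N + 21) = -131*(21 + N) = -2751 - 131*N)
12987*3 - C(-119) = 12987*3 - (-2751 - 131*(-119)) = 38961 - (-2751 + 15589) = 38961 - 1*12838 = 38961 - 12838 = 26123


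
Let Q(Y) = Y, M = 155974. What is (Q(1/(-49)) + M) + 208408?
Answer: 17854717/49 ≈ 3.6438e+5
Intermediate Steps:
(Q(1/(-49)) + M) + 208408 = (1/(-49) + 155974) + 208408 = (-1/49 + 155974) + 208408 = 7642725/49 + 208408 = 17854717/49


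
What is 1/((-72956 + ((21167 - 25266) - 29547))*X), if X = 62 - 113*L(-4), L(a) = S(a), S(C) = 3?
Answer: 1/29528754 ≈ 3.3865e-8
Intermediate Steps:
L(a) = 3
X = -277 (X = 62 - 113*3 = 62 - 339 = -277)
1/((-72956 + ((21167 - 25266) - 29547))*X) = 1/((-72956 + ((21167 - 25266) - 29547))*(-277)) = -1/277/(-72956 + (-4099 - 29547)) = -1/277/(-72956 - 33646) = -1/277/(-106602) = -1/106602*(-1/277) = 1/29528754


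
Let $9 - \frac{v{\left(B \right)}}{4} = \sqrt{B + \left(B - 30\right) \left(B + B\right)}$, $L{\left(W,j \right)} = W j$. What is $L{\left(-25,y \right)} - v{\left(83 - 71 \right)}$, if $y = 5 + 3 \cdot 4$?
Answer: $-461 + 8 i \sqrt{105} \approx -461.0 + 81.976 i$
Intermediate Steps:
$y = 17$ ($y = 5 + 12 = 17$)
$v{\left(B \right)} = 36 - 4 \sqrt{B + 2 B \left(-30 + B\right)}$ ($v{\left(B \right)} = 36 - 4 \sqrt{B + \left(B - 30\right) \left(B + B\right)} = 36 - 4 \sqrt{B + \left(-30 + B\right) 2 B} = 36 - 4 \sqrt{B + 2 B \left(-30 + B\right)}$)
$L{\left(-25,y \right)} - v{\left(83 - 71 \right)} = \left(-25\right) 17 - \left(36 - 4 \sqrt{\left(83 - 71\right) \left(-59 + 2 \left(83 - 71\right)\right)}\right) = -425 - \left(36 - 4 \sqrt{\left(83 - 71\right) \left(-59 + 2 \left(83 - 71\right)\right)}\right) = -425 - \left(36 - 4 \sqrt{12 \left(-59 + 2 \cdot 12\right)}\right) = -425 - \left(36 - 4 \sqrt{12 \left(-59 + 24\right)}\right) = -425 - \left(36 - 4 \sqrt{12 \left(-35\right)}\right) = -425 - \left(36 - 4 \sqrt{-420}\right) = -425 - \left(36 - 4 \cdot 2 i \sqrt{105}\right) = -425 - \left(36 - 8 i \sqrt{105}\right) = -461 + 8 i \sqrt{105}$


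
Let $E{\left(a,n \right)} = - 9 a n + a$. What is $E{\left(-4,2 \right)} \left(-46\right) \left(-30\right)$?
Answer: $93840$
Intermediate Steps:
$E{\left(a,n \right)} = a - 9 a n$ ($E{\left(a,n \right)} = - 9 a n + a = a - 9 a n$)
$E{\left(-4,2 \right)} \left(-46\right) \left(-30\right) = - 4 \left(1 - 18\right) \left(-46\right) \left(-30\right) = \left(-4\right) \left(-17\right) \left(-46\right) \left(-30\right) = 68 \left(-46\right) \left(-30\right) = \left(-3128\right) \left(-30\right) = 93840$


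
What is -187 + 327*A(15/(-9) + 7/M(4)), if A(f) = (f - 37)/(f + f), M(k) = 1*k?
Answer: -145235/2 ≈ -72618.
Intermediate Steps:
M(k) = k
A(f) = (-37 + f)/(2*f) (A(f) = (-37 + f)/((2*f)) = (-37 + f)*(1/(2*f)) = (-37 + f)/(2*f))
-187 + 327*A(15/(-9) + 7/M(4)) = -187 + 327*((-37 + (15/(-9) + 7/4))/(2*(15/(-9) + 7/4))) = -187 + 327*((-37 + (15*(-1/9) + 7*(1/4)))/(2*(15*(-1/9) + 7*(1/4)))) = -187 + 327*((-37 + (-5/3 + 7/4))/(2*(-5/3 + 7/4))) = -187 + 327*((-37 + 1/12)/(2*(1/12))) = -187 + 327*((1/2)*12*(-443/12)) = -187 + 327*(-443/2) = -187 - 144861/2 = -145235/2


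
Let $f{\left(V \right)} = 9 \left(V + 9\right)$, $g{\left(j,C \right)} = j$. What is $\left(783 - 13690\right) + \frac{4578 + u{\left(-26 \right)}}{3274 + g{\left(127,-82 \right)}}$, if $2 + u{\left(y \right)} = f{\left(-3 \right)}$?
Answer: $- \frac{43892077}{3401} \approx -12906.0$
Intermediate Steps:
$f{\left(V \right)} = 81 + 9 V$ ($f{\left(V \right)} = 9 \left(9 + V\right) = 81 + 9 V$)
$u{\left(y \right)} = 52$ ($u{\left(y \right)} = -2 + \left(81 + 9 \left(-3\right)\right) = -2 + \left(81 - 27\right) = -2 + 54 = 52$)
$\left(783 - 13690\right) + \frac{4578 + u{\left(-26 \right)}}{3274 + g{\left(127,-82 \right)}} = \left(783 - 13690\right) + \frac{4578 + 52}{3274 + 127} = -12907 + \frac{4630}{3401} = - \frac{43892077}{3401}$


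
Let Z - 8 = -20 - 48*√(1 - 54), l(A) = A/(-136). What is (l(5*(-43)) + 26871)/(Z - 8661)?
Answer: -10565653861/3415551192 + 7309342*I*√53/426943899 ≈ -3.0934 + 0.12464*I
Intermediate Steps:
l(A) = -A/136 (l(A) = A*(-1/136) = -A/136)
Z = -12 - 48*I*√53 (Z = 8 + (-20 - 48*√(1 - 54)) = 8 + (-20 - 48*I*√53) = -12 - 48*I*√53 ≈ -12.0 - 349.45*I)
(l(5*(-43)) + 26871)/(Z - 8661) = (-5*(-43)/136 + 26871)/((-12 - 48*I*√53) - 8661) = (-1/136*(-215) + 26871)/(-8673 - 48*I*√53) = (215/136 + 26871)/(-8673 - 48*I*√53) = 3654671/(136*(-8673 - 48*I*√53))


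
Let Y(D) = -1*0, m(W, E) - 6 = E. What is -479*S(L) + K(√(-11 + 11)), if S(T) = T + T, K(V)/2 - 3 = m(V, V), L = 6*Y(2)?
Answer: 18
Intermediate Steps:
m(W, E) = 6 + E
Y(D) = 0
L = 0 (L = 6*0 = 0)
K(V) = 18 + 2*V (K(V) = 6 + 2*(6 + V) = 6 + (12 + 2*V) = 18 + 2*V)
S(T) = 2*T
-479*S(L) + K(√(-11 + 11)) = -958*0 + (18 + 2*√(-11 + 11)) = -479*0 + (18 + 2*√0) = 0 + (18 + 2*0) = 0 + (18 + 0) = 0 + 18 = 18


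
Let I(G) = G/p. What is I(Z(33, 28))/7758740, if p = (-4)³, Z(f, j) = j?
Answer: -7/124139840 ≈ -5.6388e-8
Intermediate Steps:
p = -64
I(G) = -G/64 (I(G) = G/(-64) = G*(-1/64) = -G/64)
I(Z(33, 28))/7758740 = -1/64*28/7758740 = -7/16*1/7758740 = -7/124139840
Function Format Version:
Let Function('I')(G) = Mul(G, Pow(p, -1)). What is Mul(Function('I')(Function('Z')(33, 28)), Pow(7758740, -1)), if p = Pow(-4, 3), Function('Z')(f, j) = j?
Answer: Rational(-7, 124139840) ≈ -5.6388e-8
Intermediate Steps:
p = -64
Function('I')(G) = Mul(Rational(-1, 64), G) (Function('I')(G) = Mul(G, Pow(-64, -1)) = Mul(G, Rational(-1, 64)) = Mul(Rational(-1, 64), G))
Mul(Function('I')(Function('Z')(33, 28)), Pow(7758740, -1)) = Mul(Mul(Rational(-1, 64), 28), Pow(7758740, -1)) = Mul(Rational(-7, 16), Rational(1, 7758740)) = Rational(-7, 124139840)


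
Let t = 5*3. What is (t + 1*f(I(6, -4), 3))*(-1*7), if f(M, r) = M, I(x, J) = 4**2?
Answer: -217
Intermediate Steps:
I(x, J) = 16
t = 15
(t + 1*f(I(6, -4), 3))*(-1*7) = (15 + 1*16)*(-1*7) = (15 + 16)*(-7) = 31*(-7) = -217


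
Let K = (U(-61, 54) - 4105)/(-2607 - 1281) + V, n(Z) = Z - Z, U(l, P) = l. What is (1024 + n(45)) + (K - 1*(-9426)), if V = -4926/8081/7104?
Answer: 24298748065901/2325000672 ≈ 10451.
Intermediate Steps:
n(Z) = 0
V = -821/9567904 (V = -4926*1/8081*(1/7104) = -4926/8081*1/7104 = -821/9567904 ≈ -8.5808e-5)
K = 2491043501/2325000672 (K = (-61 - 4105)/(-2607 - 1281) - 821/9567904 = -4166/(-3888) - 821/9567904 = -4166*(-1/3888) - 821/9567904 = 2083/1944 - 821/9567904 = 2491043501/2325000672 ≈ 1.0714)
(1024 + n(45)) + (K - 1*(-9426)) = (1024 + 0) + (2491043501/2325000672 - 1*(-9426)) = 1024 + (2491043501/2325000672 + 9426) = 1024 + 21917947377773/2325000672 = 24298748065901/2325000672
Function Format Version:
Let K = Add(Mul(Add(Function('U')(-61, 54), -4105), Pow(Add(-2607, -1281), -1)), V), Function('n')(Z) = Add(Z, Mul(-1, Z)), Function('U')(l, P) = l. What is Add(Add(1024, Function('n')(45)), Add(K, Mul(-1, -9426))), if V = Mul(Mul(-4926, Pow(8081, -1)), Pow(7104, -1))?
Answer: Rational(24298748065901, 2325000672) ≈ 10451.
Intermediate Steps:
Function('n')(Z) = 0
V = Rational(-821, 9567904) (V = Mul(Mul(-4926, Rational(1, 8081)), Rational(1, 7104)) = Mul(Rational(-4926, 8081), Rational(1, 7104)) = Rational(-821, 9567904) ≈ -8.5808e-5)
K = Rational(2491043501, 2325000672) (K = Add(Mul(Add(-61, -4105), Pow(Add(-2607, -1281), -1)), Rational(-821, 9567904)) = Add(Mul(-4166, Pow(-3888, -1)), Rational(-821, 9567904)) = Add(Mul(-4166, Rational(-1, 3888)), Rational(-821, 9567904)) = Add(Rational(2083, 1944), Rational(-821, 9567904)) = Rational(2491043501, 2325000672) ≈ 1.0714)
Add(Add(1024, Function('n')(45)), Add(K, Mul(-1, -9426))) = Add(Add(1024, 0), Add(Rational(2491043501, 2325000672), Mul(-1, -9426))) = Add(1024, Add(Rational(2491043501, 2325000672), 9426)) = Add(1024, Rational(21917947377773, 2325000672)) = Rational(24298748065901, 2325000672)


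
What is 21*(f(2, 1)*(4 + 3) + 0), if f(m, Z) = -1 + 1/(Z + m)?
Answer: -98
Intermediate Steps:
21*(f(2, 1)*(4 + 3) + 0) = 21*(((1 - 1*1 - 1*2)/(1 + 2))*(4 + 3) + 0) = 21*(((1 - 1 - 2)/3)*7 + 0) = 21*(((⅓)*(-2))*7 + 0) = 21*(-⅔*7 + 0) = 21*(-14/3 + 0) = 21*(-14/3) = -98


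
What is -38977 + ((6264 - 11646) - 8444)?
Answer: -52803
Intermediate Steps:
-38977 + ((6264 - 11646) - 8444) = -38977 + (-5382 - 8444) = -38977 - 13826 = -52803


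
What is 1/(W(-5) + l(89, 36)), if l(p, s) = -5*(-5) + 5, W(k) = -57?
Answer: -1/27 ≈ -0.037037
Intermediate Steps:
l(p, s) = 30 (l(p, s) = 25 + 5 = 30)
1/(W(-5) + l(89, 36)) = 1/(-57 + 30) = 1/(-27) = -1/27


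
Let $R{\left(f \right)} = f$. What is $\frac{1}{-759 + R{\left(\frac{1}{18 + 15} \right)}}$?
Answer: $- \frac{33}{25046} \approx -0.0013176$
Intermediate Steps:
$\frac{1}{-759 + R{\left(\frac{1}{18 + 15} \right)}} = \frac{1}{-759 + \frac{1}{18 + 15}} = \frac{1}{-759 + \frac{1}{33}} = \frac{1}{- \frac{25046}{33}} = - \frac{33}{25046}$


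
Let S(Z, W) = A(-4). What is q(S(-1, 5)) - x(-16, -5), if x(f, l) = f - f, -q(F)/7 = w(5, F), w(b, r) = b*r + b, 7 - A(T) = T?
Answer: -420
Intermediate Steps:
A(T) = 7 - T
S(Z, W) = 11 (S(Z, W) = 7 - 1*(-4) = 7 + 4 = 11)
w(b, r) = b + b*r
q(F) = -35 - 35*F (q(F) = -35*(1 + F) = -7*(5 + 5*F) = -35 - 35*F)
x(f, l) = 0
q(S(-1, 5)) - x(-16, -5) = (-35 - 35*11) - 1*0 = (-35 - 385) + 0 = -420 + 0 = -420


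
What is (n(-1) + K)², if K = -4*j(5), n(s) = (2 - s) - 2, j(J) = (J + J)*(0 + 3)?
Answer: 14161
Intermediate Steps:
j(J) = 6*J (j(J) = (2*J)*3 = 6*J)
n(s) = -s
K = -120 (K = -24*5 = -4*30 = -120)
(n(-1) + K)² = (-1*(-1) - 120)² = (1 - 120)² = (-119)² = 14161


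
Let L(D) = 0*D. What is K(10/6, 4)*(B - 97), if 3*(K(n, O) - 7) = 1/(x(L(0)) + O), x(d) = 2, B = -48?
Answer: -18415/18 ≈ -1023.1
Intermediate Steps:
L(D) = 0
K(n, O) = 7 + 1/(3*(2 + O))
K(10/6, 4)*(B - 97) = ((43 + 21*4)/(3*(2 + 4)))*(-48 - 97) = ((1/3)*(43 + 84)/6)*(-145) = ((1/3)*(1/6)*127)*(-145) = (127/18)*(-145) = -18415/18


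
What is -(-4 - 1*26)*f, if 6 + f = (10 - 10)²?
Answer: -180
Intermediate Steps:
f = -6 (f = -6 + (10 - 10)² = -6 + 0² = -6 + 0 = -6)
-(-4 - 1*26)*f = -(-4 - 1*26)*(-6) = -(-4 - 26)*(-6) = -(-30)*(-6) = -1*180 = -180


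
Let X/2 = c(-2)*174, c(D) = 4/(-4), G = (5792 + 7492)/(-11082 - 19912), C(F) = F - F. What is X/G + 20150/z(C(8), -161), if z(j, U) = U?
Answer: 122404936/178227 ≈ 686.79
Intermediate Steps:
C(F) = 0
G = -6642/15497 (G = 13284/(-30994) = 13284*(-1/30994) = -6642/15497 ≈ -0.42860)
c(D) = -1 (c(D) = 4*(-1/4) = -1)
X = -348 (X = 2*(-1*174) = 2*(-174) = -348)
X/G + 20150/z(C(8), -161) = -348/(-6642/15497) + 20150/(-161) = -348*(-15497/6642) + 20150*(-1/161) = 898826/1107 - 20150/161 = 122404936/178227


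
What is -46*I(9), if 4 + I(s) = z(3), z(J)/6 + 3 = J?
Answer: 184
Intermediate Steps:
z(J) = -18 + 6*J
I(s) = -4 (I(s) = -4 + (-18 + 6*3) = -4 + (-18 + 18) = -4 + 0 = -4)
-46*I(9) = -46*(-4) = 184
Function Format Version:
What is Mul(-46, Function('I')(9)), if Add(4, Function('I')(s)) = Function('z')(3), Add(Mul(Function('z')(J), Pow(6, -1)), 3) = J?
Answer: 184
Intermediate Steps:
Function('z')(J) = Add(-18, Mul(6, J))
Function('I')(s) = -4 (Function('I')(s) = Add(-4, Add(-18, Mul(6, 3))) = Add(-4, Add(-18, 18)) = Add(-4, 0) = -4)
Mul(-46, Function('I')(9)) = Mul(-46, -4) = 184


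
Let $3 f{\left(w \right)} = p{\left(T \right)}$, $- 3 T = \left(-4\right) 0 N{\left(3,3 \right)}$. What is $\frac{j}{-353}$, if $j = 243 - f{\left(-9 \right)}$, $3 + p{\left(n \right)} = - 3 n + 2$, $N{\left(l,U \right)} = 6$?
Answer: $- \frac{730}{1059} \approx -0.68933$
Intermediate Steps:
$T = 0$ ($T = - \frac{\left(-4\right) 0 \cdot 6}{3} = - \frac{0 \cdot 6}{3} = \left(- \frac{1}{3}\right) 0 = 0$)
$p{\left(n \right)} = -1 - 3 n$ ($p{\left(n \right)} = -3 - \left(-2 + 3 n\right) = -1 - 3 n$)
$f{\left(w \right)} = - \frac{1}{3}$ ($f{\left(w \right)} = \frac{-1 - 0}{3} = \frac{-1 + 0}{3} = \frac{1}{3} \left(-1\right) = - \frac{1}{3}$)
$j = \frac{730}{3}$ ($j = 243 - - \frac{1}{3} = 243 + \frac{1}{3} = \frac{730}{3} \approx 243.33$)
$\frac{j}{-353} = \frac{730}{3 \left(-353\right)} = \frac{730}{3} \left(- \frac{1}{353}\right) = - \frac{730}{1059}$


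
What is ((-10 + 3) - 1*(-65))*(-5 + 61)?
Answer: 3248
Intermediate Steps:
((-10 + 3) - 1*(-65))*(-5 + 61) = (-7 + 65)*56 = 58*56 = 3248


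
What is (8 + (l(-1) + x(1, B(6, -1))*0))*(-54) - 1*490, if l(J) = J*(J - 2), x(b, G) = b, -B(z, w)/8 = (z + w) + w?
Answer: -1084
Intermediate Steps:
B(z, w) = -16*w - 8*z (B(z, w) = -8*((z + w) + w) = -8*((w + z) + w) = -8*(z + 2*w) = -16*w - 8*z)
l(J) = J*(-2 + J)
(8 + (l(-1) + x(1, B(6, -1))*0))*(-54) - 1*490 = (8 + (-(-2 - 1) + 1*0))*(-54) - 1*490 = (8 + (-1*(-3) + 0))*(-54) - 490 = (8 + (3 + 0))*(-54) - 490 = (8 + 3)*(-54) - 490 = 11*(-54) - 490 = -594 - 490 = -1084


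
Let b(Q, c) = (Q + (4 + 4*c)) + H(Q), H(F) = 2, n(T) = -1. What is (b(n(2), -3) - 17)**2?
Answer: 576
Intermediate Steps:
b(Q, c) = 6 + Q + 4*c (b(Q, c) = (Q + (4 + 4*c)) + 2 = (4 + Q + 4*c) + 2 = 6 + Q + 4*c)
(b(n(2), -3) - 17)**2 = ((6 - 1 + 4*(-3)) - 17)**2 = ((6 - 1 - 12) - 17)**2 = (-7 - 17)**2 = (-24)**2 = 576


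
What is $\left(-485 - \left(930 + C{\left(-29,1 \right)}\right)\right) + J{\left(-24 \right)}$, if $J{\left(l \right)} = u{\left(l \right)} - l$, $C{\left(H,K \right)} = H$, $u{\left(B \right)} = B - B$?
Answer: $-1362$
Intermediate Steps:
$u{\left(B \right)} = 0$
$J{\left(l \right)} = - l$ ($J{\left(l \right)} = 0 - l = - l$)
$\left(-485 - \left(930 + C{\left(-29,1 \right)}\right)\right) + J{\left(-24 \right)} = \left(-485 - 901\right) - -24 = \left(-485 + \left(-930 + 29\right)\right) + 24 = \left(-485 - 901\right) + 24 = -1386 + 24 = -1362$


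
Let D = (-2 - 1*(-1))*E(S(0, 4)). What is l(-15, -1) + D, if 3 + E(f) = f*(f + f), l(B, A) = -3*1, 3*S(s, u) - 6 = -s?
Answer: -8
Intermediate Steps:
S(s, u) = 2 - s/3 (S(s, u) = 2 + (-s)/3 = 2 - s/3)
l(B, A) = -3
E(f) = -3 + 2*f² (E(f) = -3 + f*(f + f) = -3 + f*(2*f) = -3 + 2*f²)
D = -5 (D = (-2 - 1*(-1))*(-3 + 2*(2 - ⅓*0)²) = (-2 + 1)*(-3 + 2*(2 + 0)²) = -(-3 + 2*2²) = -(-3 + 2*4) = -(-3 + 8) = -1*5 = -5)
l(-15, -1) + D = -3 - 5 = -8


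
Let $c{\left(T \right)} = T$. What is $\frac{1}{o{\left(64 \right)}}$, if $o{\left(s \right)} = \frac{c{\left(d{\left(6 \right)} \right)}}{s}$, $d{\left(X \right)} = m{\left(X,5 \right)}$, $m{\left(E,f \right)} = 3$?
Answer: $\frac{64}{3} \approx 21.333$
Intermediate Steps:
$d{\left(X \right)} = 3$
$o{\left(s \right)} = \frac{3}{s}$
$\frac{1}{o{\left(64 \right)}} = \frac{1}{3 \cdot \frac{1}{64}} = \frac{1}{\frac{3}{64}} = \frac{64}{3}$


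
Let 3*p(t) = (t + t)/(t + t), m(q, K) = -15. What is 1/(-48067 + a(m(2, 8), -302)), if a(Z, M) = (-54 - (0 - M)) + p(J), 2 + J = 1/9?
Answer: -3/145268 ≈ -2.0651e-5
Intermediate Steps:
J = -17/9 (J = -2 + 1/9 = -17/9 ≈ -1.8889)
p(t) = 1/3 (p(t) = ((t + t)/(t + t))/3 = ((2*t)/((2*t)))/3 = ((2*t)*(1/(2*t)))/3 = (1/3)*1 = 1/3)
a(Z, M) = -161/3 + M (a(Z, M) = (-54 - (0 - M)) + 1/3 = (-54 - (-1)*M) + 1/3 = (-54 + M) + 1/3 = -161/3 + M)
1/(-48067 + a(m(2, 8), -302)) = 1/(-48067 + (-161/3 - 302)) = 1/(-48067 - 1067/3) = 1/(-145268/3) = -3/145268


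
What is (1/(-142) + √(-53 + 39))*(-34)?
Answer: 17/71 - 34*I*√14 ≈ 0.23944 - 127.22*I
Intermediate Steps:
(1/(-142) + √(-53 + 39))*(-34) = (-1/142 + √(-14))*(-34) = (-1/142 + I*√14)*(-34) = 17/71 - 34*I*√14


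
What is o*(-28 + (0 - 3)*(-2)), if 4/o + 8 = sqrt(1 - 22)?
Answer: 704/85 + 88*I*sqrt(21)/85 ≈ 8.2823 + 4.7443*I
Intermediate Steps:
o = 4/(-8 + I*sqrt(21)) (o = 4/(-8 + sqrt(1 - 22)) = 4/(-8 + sqrt(-21)) = 4/(-8 + I*sqrt(21)) ≈ -0.37647 - 0.21565*I)
o*(-28 + (0 - 3)*(-2)) = (-32/85 - 4*I*sqrt(21)/85)*(-28 + (0 - 3)*(-2)) = (-32/85 - 4*I*sqrt(21)/85)*(-28 - 3*(-2)) = (-32/85 - 4*I*sqrt(21)/85)*(-28 + 6) = (-32/85 - 4*I*sqrt(21)/85)*(-22) = 704/85 + 88*I*sqrt(21)/85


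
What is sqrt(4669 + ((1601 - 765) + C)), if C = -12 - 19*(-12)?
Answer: sqrt(5721) ≈ 75.637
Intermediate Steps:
C = 216 (C = -12 + 228 = 216)
sqrt(4669 + ((1601 - 765) + C)) = sqrt(4669 + ((1601 - 765) + 216)) = sqrt(4669 + (836 + 216)) = sqrt(4669 + 1052) = sqrt(5721)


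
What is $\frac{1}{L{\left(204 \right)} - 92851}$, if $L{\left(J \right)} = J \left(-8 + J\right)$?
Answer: $- \frac{1}{52867} \approx -1.8915 \cdot 10^{-5}$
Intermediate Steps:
$\frac{1}{L{\left(204 \right)} - 92851} = \frac{1}{204 \left(-8 + 204\right) - 92851} = \frac{1}{204 \cdot 196 - 92851} = \frac{1}{39984 - 92851} = \frac{1}{-52867} = - \frac{1}{52867}$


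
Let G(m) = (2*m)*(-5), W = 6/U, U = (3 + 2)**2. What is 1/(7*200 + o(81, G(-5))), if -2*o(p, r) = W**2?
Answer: 625/874982 ≈ 0.00071430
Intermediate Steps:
U = 25 (U = 5**2 = 25)
W = 6/25 ≈ 0.24000
G(m) = -10*m
o(p, r) = -18/625 (o(p, r) = -(6/25)**2/2 = -1/2*36/625 = -18/625)
1/(7*200 + o(81, G(-5))) = 1/(7*200 - 18/625) = 1/(1400 - 18/625) = 1/(874982/625) = 625/874982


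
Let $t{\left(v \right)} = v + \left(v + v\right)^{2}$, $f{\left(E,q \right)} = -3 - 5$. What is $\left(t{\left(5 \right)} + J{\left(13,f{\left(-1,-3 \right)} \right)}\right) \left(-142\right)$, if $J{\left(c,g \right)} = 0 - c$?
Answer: $-13064$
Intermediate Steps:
$f{\left(E,q \right)} = -8$
$t{\left(v \right)} = v + 4 v^{2}$ ($t{\left(v \right)} = v + \left(2 v\right)^{2} = v + 4 v^{2}$)
$J{\left(c,g \right)} = - c$
$\left(t{\left(5 \right)} + J{\left(13,f{\left(-1,-3 \right)} \right)}\right) \left(-142\right) = \left(5 \left(1 + 4 \cdot 5\right) - 13\right) \left(-142\right) = \left(5 \left(1 + 20\right) - 13\right) \left(-142\right) = \left(5 \cdot 21 - 13\right) \left(-142\right) = \left(105 - 13\right) \left(-142\right) = 92 \left(-142\right) = -13064$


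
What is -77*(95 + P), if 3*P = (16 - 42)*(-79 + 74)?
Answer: -31955/3 ≈ -10652.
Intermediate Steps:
P = 130/3 (P = ((16 - 42)*(-79 + 74))/3 = (-26*(-5))/3 = (1/3)*130 = 130/3 ≈ 43.333)
-77*(95 + P) = -77*(95 + 130/3) = -77*415/3 = -31955/3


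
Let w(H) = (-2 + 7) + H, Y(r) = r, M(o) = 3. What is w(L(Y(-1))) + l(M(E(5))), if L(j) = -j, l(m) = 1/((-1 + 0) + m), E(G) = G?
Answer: 13/2 ≈ 6.5000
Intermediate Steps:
l(m) = 1/(-1 + m)
w(H) = 5 + H
w(L(Y(-1))) + l(M(E(5))) = (5 - 1*(-1)) + 1/(-1 + 3) = (5 + 1) + 1/2 = 6 + 1/2 = 13/2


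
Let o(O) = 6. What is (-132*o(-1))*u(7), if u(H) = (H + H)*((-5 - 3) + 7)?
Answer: 11088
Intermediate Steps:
u(H) = -2*H (u(H) = (2*H)*(-8 + 7) = (2*H)*(-1) = -2*H)
(-132*o(-1))*u(7) = (-132*6)*(-2*7) = -792*(-14) = 11088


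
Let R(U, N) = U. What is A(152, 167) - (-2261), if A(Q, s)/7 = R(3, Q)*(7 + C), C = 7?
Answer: 2555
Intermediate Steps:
A(Q, s) = 294 (A(Q, s) = 7*(3*(7 + 7)) = 7*(3*14) = 7*42 = 294)
A(152, 167) - (-2261) = 294 - (-2261) = 294 - 1*(-2261) = 294 + 2261 = 2555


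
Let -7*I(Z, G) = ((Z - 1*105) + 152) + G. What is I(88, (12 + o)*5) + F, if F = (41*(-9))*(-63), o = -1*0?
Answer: 162534/7 ≈ 23219.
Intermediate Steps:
o = 0
I(Z, G) = -47/7 - G/7 - Z/7 (I(Z, G) = -(((Z - 1*105) + 152) + G)/7 = -(((Z - 105) + 152) + G)/7 = -(((-105 + Z) + 152) + G)/7 = -((47 + Z) + G)/7 = -(47 + G + Z)/7 = -47/7 - G/7 - Z/7)
F = 23247 (F = -369*(-63) = 23247)
I(88, (12 + o)*5) + F = (-47/7 - (12 + 0)*5/7 - 1/7*88) + 23247 = (-47/7 - 12*5/7 - 88/7) + 23247 = (-47/7 - 1/7*60 - 88/7) + 23247 = (-47/7 - 60/7 - 88/7) + 23247 = -195/7 + 23247 = 162534/7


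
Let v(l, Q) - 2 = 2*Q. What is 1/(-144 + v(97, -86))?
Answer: -1/314 ≈ -0.0031847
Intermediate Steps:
v(l, Q) = 2 + 2*Q
1/(-144 + v(97, -86)) = 1/(-144 + (2 + 2*(-86))) = 1/(-144 + (2 - 172)) = 1/(-144 - 170) = 1/(-314) = -1/314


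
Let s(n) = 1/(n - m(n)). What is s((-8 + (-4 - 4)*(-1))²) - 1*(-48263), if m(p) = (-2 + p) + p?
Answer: 96527/2 ≈ 48264.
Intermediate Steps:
m(p) = -2 + 2*p
s(n) = 1/(2 - n) (s(n) = 1/(n - (-2 + 2*n)) = 1/(n + (2 - 2*n)) = 1/(2 - n))
s((-8 + (-4 - 4)*(-1))²) - 1*(-48263) = -1/(-2 + (-8 + (-4 - 4)*(-1))²) - 1*(-48263) = -1/(-2 + (-8 - 8*(-1))²) + 48263 = -1/(-2 + (-8 + 8)²) + 48263 = -1/(-2 + 0²) + 48263 = -1/(-2 + 0) + 48263 = -1/(-2) + 48263 = -1*(-½) + 48263 = ½ + 48263 = 96527/2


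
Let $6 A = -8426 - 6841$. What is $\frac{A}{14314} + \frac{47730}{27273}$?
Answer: $\frac{409207381}{260257148} \approx 1.5723$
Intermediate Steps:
$A = - \frac{5089}{2}$ ($A = \frac{-8426 - 6841}{6} = \frac{1}{6} \left(-15267\right) = - \frac{5089}{2} \approx -2544.5$)
$\frac{A}{14314} + \frac{47730}{27273} = - \frac{5089}{2 \cdot 14314} + \frac{47730}{27273} = \left(- \frac{5089}{2}\right) \frac{1}{14314} + 47730 \cdot \frac{1}{27273} = - \frac{5089}{28628} + \frac{15910}{9091} = \frac{409207381}{260257148}$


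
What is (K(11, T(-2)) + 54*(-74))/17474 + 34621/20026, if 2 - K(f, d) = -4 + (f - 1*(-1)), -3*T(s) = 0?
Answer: 262411651/174967162 ≈ 1.4998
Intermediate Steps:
T(s) = 0 (T(s) = -1/3*0 = 0)
K(f, d) = 5 - f (K(f, d) = 2 - (-4 + (f - 1*(-1))) = 2 - (-4 + (f + 1)) = 2 - (-4 + (1 + f)) = 2 - (-3 + f) = 2 + (3 - f) = 5 - f)
(K(11, T(-2)) + 54*(-74))/17474 + 34621/20026 = ((5 - 1*11) + 54*(-74))/17474 + 34621/20026 = ((5 - 11) - 3996)*(1/17474) + 34621*(1/20026) = (-6 - 3996)*(1/17474) + 34621/20026 = -4002*1/17474 + 34621/20026 = -2001/8737 + 34621/20026 = 262411651/174967162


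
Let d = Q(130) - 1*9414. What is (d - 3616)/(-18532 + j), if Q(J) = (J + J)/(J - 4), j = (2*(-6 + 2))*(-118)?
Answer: 205190/277011 ≈ 0.74073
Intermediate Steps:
j = 944 (j = (2*(-4))*(-118) = -8*(-118) = 944)
Q(J) = 2*J/(-4 + J) (Q(J) = (2*J)/(-4 + J) = 2*J/(-4 + J))
d = -592952/63 (d = 2*130/(-4 + 130) - 1*9414 = 2*130/126 - 9414 = 2*130*(1/126) - 9414 = 130/63 - 9414 = -592952/63 ≈ -9411.9)
(d - 3616)/(-18532 + j) = (-592952/63 - 3616)/(-18532 + 944) = -820760/63/(-17588) = -820760/63*(-1/17588) = 205190/277011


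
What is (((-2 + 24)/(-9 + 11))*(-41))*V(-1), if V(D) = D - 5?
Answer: 2706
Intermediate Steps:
V(D) = -5 + D
(((-2 + 24)/(-9 + 11))*(-41))*V(-1) = (((-2 + 24)/(-9 + 11))*(-41))*(-5 - 1) = ((22/2)*(-41))*(-6) = ((22*(½))*(-41))*(-6) = (11*(-41))*(-6) = -451*(-6) = 2706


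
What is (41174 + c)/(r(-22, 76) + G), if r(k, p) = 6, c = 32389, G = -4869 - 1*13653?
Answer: -24521/6172 ≈ -3.9729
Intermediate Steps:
G = -18522 (G = -4869 - 13653 = -18522)
(41174 + c)/(r(-22, 76) + G) = (41174 + 32389)/(6 - 18522) = 73563/(-18516) = 73563*(-1/18516) = -24521/6172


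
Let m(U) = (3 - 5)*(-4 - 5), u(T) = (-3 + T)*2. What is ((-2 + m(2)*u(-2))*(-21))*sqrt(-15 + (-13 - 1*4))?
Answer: 15288*I*sqrt(2) ≈ 21621.0*I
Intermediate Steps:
u(T) = -6 + 2*T
m(U) = 18 (m(U) = -2*(-9) = 18)
((-2 + m(2)*u(-2))*(-21))*sqrt(-15 + (-13 - 1*4)) = ((-2 + 18*(-6 + 2*(-2)))*(-21))*sqrt(-15 + (-13 - 1*4)) = ((-2 + 18*(-6 - 4))*(-21))*sqrt(-15 + (-13 - 4)) = ((-2 + 18*(-10))*(-21))*sqrt(-15 - 17) = ((-2 - 180)*(-21))*sqrt(-32) = (-182*(-21))*(4*I*sqrt(2)) = 3822*(4*I*sqrt(2)) = 15288*I*sqrt(2)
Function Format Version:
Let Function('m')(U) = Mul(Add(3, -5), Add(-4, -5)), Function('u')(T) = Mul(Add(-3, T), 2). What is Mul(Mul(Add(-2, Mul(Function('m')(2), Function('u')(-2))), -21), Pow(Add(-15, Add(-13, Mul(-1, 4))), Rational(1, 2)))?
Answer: Mul(15288, I, Pow(2, Rational(1, 2))) ≈ Mul(21621., I)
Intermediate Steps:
Function('u')(T) = Add(-6, Mul(2, T))
Function('m')(U) = 18 (Function('m')(U) = Mul(-2, -9) = 18)
Mul(Mul(Add(-2, Mul(Function('m')(2), Function('u')(-2))), -21), Pow(Add(-15, Add(-13, Mul(-1, 4))), Rational(1, 2))) = Mul(Mul(Add(-2, Mul(18, Add(-6, Mul(2, -2)))), -21), Pow(Add(-15, Add(-13, Mul(-1, 4))), Rational(1, 2))) = Mul(Mul(Add(-2, Mul(18, Add(-6, -4))), -21), Pow(Add(-15, Add(-13, -4)), Rational(1, 2))) = Mul(Mul(Add(-2, Mul(18, -10)), -21), Pow(Add(-15, -17), Rational(1, 2))) = Mul(Mul(Add(-2, -180), -21), Pow(-32, Rational(1, 2))) = Mul(Mul(-182, -21), Mul(4, I, Pow(2, Rational(1, 2)))) = Mul(3822, Mul(4, I, Pow(2, Rational(1, 2)))) = Mul(15288, I, Pow(2, Rational(1, 2)))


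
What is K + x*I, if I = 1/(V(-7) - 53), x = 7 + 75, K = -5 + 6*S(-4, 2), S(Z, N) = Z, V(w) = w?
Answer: -911/30 ≈ -30.367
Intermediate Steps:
K = -29 (K = -5 + 6*(-4) = -5 - 24 = -29)
x = 82
I = -1/60 (I = 1/(-7 - 53) = 1/(-60) = -1/60 ≈ -0.016667)
K + x*I = -29 + 82*(-1/60) = -29 - 41/30 = -911/30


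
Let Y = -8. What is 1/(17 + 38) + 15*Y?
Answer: -6599/55 ≈ -119.98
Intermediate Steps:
1/(17 + 38) + 15*Y = 1/(17 + 38) + 15*(-8) = 1/55 - 120 = -6599/55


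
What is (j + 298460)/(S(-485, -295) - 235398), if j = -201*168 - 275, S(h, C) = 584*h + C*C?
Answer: -88139/143871 ≈ -0.61263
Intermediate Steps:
S(h, C) = C² + 584*h (S(h, C) = 584*h + C² = C² + 584*h)
j = -34043 (j = -33768 - 275 = -34043)
(j + 298460)/(S(-485, -295) - 235398) = (-34043 + 298460)/(((-295)² + 584*(-485)) - 235398) = 264417/((87025 - 283240) - 235398) = 264417/(-196215 - 235398) = 264417/(-431613) = 264417*(-1/431613) = -88139/143871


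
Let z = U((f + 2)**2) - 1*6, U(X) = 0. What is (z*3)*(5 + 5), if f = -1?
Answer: -180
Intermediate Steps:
z = -6 (z = 0 - 1*6 = 0 - 6 = -6)
(z*3)*(5 + 5) = (-6*3)*(5 + 5) = -18*10 = -180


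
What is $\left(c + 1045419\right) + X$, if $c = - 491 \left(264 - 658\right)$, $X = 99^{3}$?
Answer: $2209172$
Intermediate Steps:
$X = 970299$
$c = 193454$ ($c = \left(-491\right) \left(-394\right) = 193454$)
$\left(c + 1045419\right) + X = \left(193454 + 1045419\right) + 970299 = 1238873 + 970299 = 2209172$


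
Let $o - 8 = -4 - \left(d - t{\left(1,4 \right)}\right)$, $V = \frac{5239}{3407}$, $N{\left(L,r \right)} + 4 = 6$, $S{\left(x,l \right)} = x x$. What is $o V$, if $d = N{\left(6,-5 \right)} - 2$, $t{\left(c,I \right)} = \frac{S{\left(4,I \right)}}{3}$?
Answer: $\frac{146692}{10221} \approx 14.352$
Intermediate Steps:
$S{\left(x,l \right)} = x^{2}$
$N{\left(L,r \right)} = 2$ ($N{\left(L,r \right)} = -4 + 6 = 2$)
$t{\left(c,I \right)} = \frac{16}{3}$ ($t{\left(c,I \right)} = \frac{4^{2}}{3} = 16 \cdot \frac{1}{3} = \frac{16}{3}$)
$V = \frac{5239}{3407}$ ($V = 5239 \cdot \frac{1}{3407} = \frac{5239}{3407} \approx 1.5377$)
$d = 0$ ($d = 2 - 2 = 0$)
$o = \frac{28}{3}$ ($o = 8 + \left(-4 + \left(\frac{16}{3} - 0\right)\right) = 8 + \left(-4 + \left(\frac{16}{3} + 0\right)\right) = 8 + \left(-4 + \frac{16}{3}\right) = 8 + \frac{4}{3} = \frac{28}{3} \approx 9.3333$)
$o V = \frac{28}{3} \cdot \frac{5239}{3407} = \frac{146692}{10221}$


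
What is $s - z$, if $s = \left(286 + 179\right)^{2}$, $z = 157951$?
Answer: $58274$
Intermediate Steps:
$s = 216225$ ($s = 465^{2} = 216225$)
$s - z = 216225 - 157951 = 58274$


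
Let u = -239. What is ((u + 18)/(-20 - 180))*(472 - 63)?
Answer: 90389/200 ≈ 451.94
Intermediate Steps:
((u + 18)/(-20 - 180))*(472 - 63) = ((-239 + 18)/(-20 - 180))*(472 - 63) = -221/(-200)*409 = -221*(-1/200)*409 = (221/200)*409 = 90389/200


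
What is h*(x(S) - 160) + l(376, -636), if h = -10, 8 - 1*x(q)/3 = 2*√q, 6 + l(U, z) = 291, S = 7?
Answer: 1645 + 60*√7 ≈ 1803.7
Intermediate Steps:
l(U, z) = 285 (l(U, z) = -6 + 291 = 285)
x(q) = 24 - 6*√q
h*(x(S) - 160) + l(376, -636) = -10*((24 - 6*√7) - 160) + 285 = -10*(-136 - 6*√7) + 285 = (1360 + 60*√7) + 285 = 1645 + 60*√7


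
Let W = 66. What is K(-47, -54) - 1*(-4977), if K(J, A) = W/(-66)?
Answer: 4976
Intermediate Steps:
K(J, A) = -1 (K(J, A) = 66/(-66) = 66*(-1/66) = -1)
K(-47, -54) - 1*(-4977) = -1 - 1*(-4977) = -1 + 4977 = 4976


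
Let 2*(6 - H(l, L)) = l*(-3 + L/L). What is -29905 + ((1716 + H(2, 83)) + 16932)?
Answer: -11249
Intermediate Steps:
H(l, L) = 6 + l (H(l, L) = 6 - l*(-3 + L/L)/2 = 6 - l*(-3 + 1)/2 = 6 - l*(-2)/2 = 6 - (-1)*l = 6 + l)
-29905 + ((1716 + H(2, 83)) + 16932) = -29905 + ((1716 + (6 + 2)) + 16932) = -29905 + ((1716 + 8) + 16932) = -29905 + (1724 + 16932) = -29905 + 18656 = -11249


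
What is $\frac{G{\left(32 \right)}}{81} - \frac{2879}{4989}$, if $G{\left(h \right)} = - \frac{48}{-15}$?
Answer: $- \frac{362057}{673515} \approx -0.53756$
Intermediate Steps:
$G{\left(h \right)} = \frac{16}{5}$ ($G{\left(h \right)} = \left(-48\right) \left(- \frac{1}{15}\right) = \frac{16}{5}$)
$\frac{G{\left(32 \right)}}{81} - \frac{2879}{4989} = \frac{16}{5 \cdot 81} - \frac{2879}{4989} = \frac{16}{5} \cdot \frac{1}{81} - \frac{2879}{4989} = \frac{16}{405} - \frac{2879}{4989} = - \frac{362057}{673515}$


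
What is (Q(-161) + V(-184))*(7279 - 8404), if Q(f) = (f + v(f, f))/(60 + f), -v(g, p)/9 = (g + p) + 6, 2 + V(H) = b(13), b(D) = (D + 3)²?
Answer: -25842375/101 ≈ -2.5587e+5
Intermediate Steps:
b(D) = (3 + D)²
V(H) = 254 (V(H) = -2 + (3 + 13)² = -2 + 16² = -2 + 256 = 254)
v(g, p) = -54 - 9*g - 9*p (v(g, p) = -9*((g + p) + 6) = -9*(6 + g + p) = -54 - 9*g - 9*p)
Q(f) = (-54 - 17*f)/(60 + f) (Q(f) = (f + (-54 - 9*f - 9*f))/(60 + f) = (f + (-54 - 18*f))/(60 + f) = (-54 - 17*f)/(60 + f))
(Q(-161) + V(-184))*(7279 - 8404) = ((-54 - 17*(-161))/(60 - 161) + 254)*(7279 - 8404) = ((-54 + 2737)/(-101) + 254)*(-1125) = (-1/101*2683 + 254)*(-1125) = (-2683/101 + 254)*(-1125) = (22971/101)*(-1125) = -25842375/101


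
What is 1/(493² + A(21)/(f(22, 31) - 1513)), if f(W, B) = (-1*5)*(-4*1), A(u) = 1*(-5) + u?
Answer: 1493/362872141 ≈ 4.1144e-6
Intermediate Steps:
A(u) = -5 + u
f(W, B) = 20 (f(W, B) = -5*(-4) = 20)
1/(493² + A(21)/(f(22, 31) - 1513)) = 1/(493² + (-5 + 21)/(20 - 1513)) = 1/(243049 + 16/(-1493)) = 1/(243049 - 1/1493*16) = 1/(243049 - 16/1493) = 1/(362872141/1493) = 1493/362872141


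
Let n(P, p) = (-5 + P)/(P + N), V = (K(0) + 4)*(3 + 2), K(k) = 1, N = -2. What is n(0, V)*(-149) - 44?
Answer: -833/2 ≈ -416.50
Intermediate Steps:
V = 25 (V = (1 + 4)*(3 + 2) = 5*5 = 25)
n(P, p) = (-5 + P)/(-2 + P) (n(P, p) = (-5 + P)/(P - 2) = (-5 + P)/(-2 + P))
n(0, V)*(-149) - 44 = ((-5 + 0)/(-2 + 0))*(-149) - 44 = (-5/(-2))*(-149) - 44 = -½*(-5)*(-149) - 44 = (5/2)*(-149) - 44 = -745/2 - 44 = -833/2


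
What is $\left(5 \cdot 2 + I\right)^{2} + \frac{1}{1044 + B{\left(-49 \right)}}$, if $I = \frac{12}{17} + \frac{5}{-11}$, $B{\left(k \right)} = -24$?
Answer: $\frac{220495397}{2098140} \approx 105.09$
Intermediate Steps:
$I = \frac{47}{187}$ ($I = 12 \cdot \frac{1}{17} + 5 \left(- \frac{1}{11}\right) = \frac{12}{17} - \frac{5}{11} = \frac{47}{187} \approx 0.25134$)
$\left(5 \cdot 2 + I\right)^{2} + \frac{1}{1044 + B{\left(-49 \right)}} = \left(5 \cdot 2 + \frac{47}{187}\right)^{2} + \frac{1}{1044 - 24} = \left(10 + \frac{47}{187}\right)^{2} + \frac{1}{1020} = \left(\frac{1917}{187}\right)^{2} + \frac{1}{1020} = \frac{3674889}{34969} + \frac{1}{1020} = \frac{220495397}{2098140}$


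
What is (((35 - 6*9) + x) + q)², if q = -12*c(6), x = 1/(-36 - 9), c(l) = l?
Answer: 16777216/2025 ≈ 8285.0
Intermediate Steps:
x = -1/45 (x = 1/(-45) = -1/45 ≈ -0.022222)
q = -72 (q = -12*6 = -72)
(((35 - 6*9) + x) + q)² = (((35 - 6*9) - 1/45) - 72)² = (((35 - 54) - 1/45) - 72)² = ((-19 - 1/45) - 72)² = (-856/45 - 72)² = (-4096/45)² = 16777216/2025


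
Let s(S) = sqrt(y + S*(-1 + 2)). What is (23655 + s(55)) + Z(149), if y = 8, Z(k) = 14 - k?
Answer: 23520 + 3*sqrt(7) ≈ 23528.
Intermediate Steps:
s(S) = sqrt(8 + S) (s(S) = sqrt(8 + S*(-1 + 2)) = sqrt(8 + S*1) = sqrt(8 + S))
(23655 + s(55)) + Z(149) = (23655 + sqrt(8 + 55)) + (14 - 1*149) = (23655 + sqrt(63)) + (14 - 149) = (23655 + 3*sqrt(7)) - 135 = 23520 + 3*sqrt(7)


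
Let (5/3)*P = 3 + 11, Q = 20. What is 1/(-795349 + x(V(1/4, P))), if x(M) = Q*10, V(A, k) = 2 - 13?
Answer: -1/795149 ≈ -1.2576e-6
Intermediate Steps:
P = 42/5 (P = 3*(3 + 11)/5 = (3/5)*14 = 42/5 ≈ 8.4000)
V(A, k) = -11
x(M) = 200 (x(M) = 20*10 = 200)
1/(-795349 + x(V(1/4, P))) = 1/(-795349 + 200) = 1/(-795149) = -1/795149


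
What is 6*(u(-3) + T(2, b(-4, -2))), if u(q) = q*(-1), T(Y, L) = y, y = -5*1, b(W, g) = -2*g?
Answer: -12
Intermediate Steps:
y = -5
T(Y, L) = -5
u(q) = -q
6*(u(-3) + T(2, b(-4, -2))) = 6*(-1*(-3) - 5) = 6*(3 - 5) = 6*(-2) = -12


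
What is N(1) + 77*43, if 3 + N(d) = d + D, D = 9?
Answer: 3318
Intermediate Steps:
N(d) = 6 + d (N(d) = -3 + (d + 9) = -3 + (9 + d) = 6 + d)
N(1) + 77*43 = (6 + 1) + 77*43 = 7 + 3311 = 3318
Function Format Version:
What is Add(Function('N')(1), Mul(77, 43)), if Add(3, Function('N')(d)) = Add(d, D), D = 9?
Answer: 3318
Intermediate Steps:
Function('N')(d) = Add(6, d) (Function('N')(d) = Add(-3, Add(d, 9)) = Add(-3, Add(9, d)) = Add(6, d))
Add(Function('N')(1), Mul(77, 43)) = Add(Add(6, 1), Mul(77, 43)) = Add(7, 3311) = 3318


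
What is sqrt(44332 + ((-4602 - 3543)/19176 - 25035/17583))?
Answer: sqrt(15554505144662678262)/18731756 ≈ 210.55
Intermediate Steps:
sqrt(44332 + ((-4602 - 3543)/19176 - 25035/17583)) = sqrt(44332 + (-8145*1/19176 - 25035*1/17583)) = sqrt(44332 + (-2715/6392 - 8345/5861)) = sqrt(44332 - 69253855/37463512) = sqrt(1660763160129/37463512) = sqrt(15554505144662678262)/18731756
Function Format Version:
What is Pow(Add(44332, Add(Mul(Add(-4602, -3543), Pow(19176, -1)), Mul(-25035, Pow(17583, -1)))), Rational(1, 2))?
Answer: Mul(Rational(1, 18731756), Pow(15554505144662678262, Rational(1, 2))) ≈ 210.55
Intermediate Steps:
Pow(Add(44332, Add(Mul(Add(-4602, -3543), Pow(19176, -1)), Mul(-25035, Pow(17583, -1)))), Rational(1, 2)) = Pow(Add(44332, Add(Mul(-8145, Rational(1, 19176)), Mul(-25035, Rational(1, 17583)))), Rational(1, 2)) = Pow(Add(44332, Add(Rational(-2715, 6392), Rational(-8345, 5861))), Rational(1, 2)) = Pow(Add(44332, Rational(-69253855, 37463512)), Rational(1, 2)) = Pow(Rational(1660763160129, 37463512), Rational(1, 2)) = Mul(Rational(1, 18731756), Pow(15554505144662678262, Rational(1, 2)))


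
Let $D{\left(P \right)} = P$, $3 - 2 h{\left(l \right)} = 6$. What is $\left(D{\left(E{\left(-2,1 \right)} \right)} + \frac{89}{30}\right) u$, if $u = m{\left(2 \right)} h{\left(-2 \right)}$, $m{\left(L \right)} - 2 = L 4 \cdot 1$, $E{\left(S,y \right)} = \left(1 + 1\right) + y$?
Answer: $- \frac{179}{2} \approx -89.5$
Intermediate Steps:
$h{\left(l \right)} = - \frac{3}{2}$ ($h{\left(l \right)} = \frac{3}{2} - 3 = - \frac{3}{2}$)
$E{\left(S,y \right)} = 2 + y$
$m{\left(L \right)} = 2 + 4 L$ ($m{\left(L \right)} = 2 + L 4 \cdot 1 = 2 + 4 L 1 = 2 + 4 L$)
$u = -15$ ($u = \left(2 + 4 \cdot 2\right) \left(- \frac{3}{2}\right) = \left(2 + 8\right) \left(- \frac{3}{2}\right) = 10 \left(- \frac{3}{2}\right) = -15$)
$\left(D{\left(E{\left(-2,1 \right)} \right)} + \frac{89}{30}\right) u = \left(\left(2 + 1\right) + \frac{89}{30}\right) \left(-15\right) = \left(3 + 89 \cdot \frac{1}{30}\right) \left(-15\right) = \left(3 + \frac{89}{30}\right) \left(-15\right) = \frac{179}{30} \left(-15\right) = - \frac{179}{2}$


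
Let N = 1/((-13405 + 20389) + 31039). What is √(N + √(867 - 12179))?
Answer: √(38023 + 5782994116*I*√707)/38023 ≈ 7.2924 + 7.2924*I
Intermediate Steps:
N = 1/38023 (N = 1/(6984 + 31039) = 1/38023 ≈ 2.6300e-5)
√(N + √(867 - 12179)) = √(1/38023 + √(867 - 12179)) = √(1/38023 + √(-11312)) = √(1/38023 + 4*I*√707)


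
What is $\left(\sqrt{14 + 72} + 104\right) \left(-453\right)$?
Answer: $-47112 - 453 \sqrt{86} \approx -51313.0$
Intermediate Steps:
$\left(\sqrt{14 + 72} + 104\right) \left(-453\right) = \left(\sqrt{86} + 104\right) \left(-453\right) = \left(104 + \sqrt{86}\right) \left(-453\right) = -47112 - 453 \sqrt{86}$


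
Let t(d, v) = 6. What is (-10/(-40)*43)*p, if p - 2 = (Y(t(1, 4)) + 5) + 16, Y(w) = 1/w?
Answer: 5977/24 ≈ 249.04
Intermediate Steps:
Y(w) = 1/w
p = 139/6 (p = 2 + ((1/6 + 5) + 16) = 2 + (31/6 + 16) = 2 + 127/6 = 139/6 ≈ 23.167)
(-10/(-40)*43)*p = (-10/(-40)*43)*(139/6) = (-10*(-1/40)*43)*(139/6) = ((1/4)*43)*(139/6) = (43/4)*(139/6) = 5977/24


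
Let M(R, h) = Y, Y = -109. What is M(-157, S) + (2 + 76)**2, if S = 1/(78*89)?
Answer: 5975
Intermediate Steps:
S = 1/6942 (S = (1/78)*(1/89) = 1/6942 ≈ 0.00014405)
M(R, h) = -109
M(-157, S) + (2 + 76)**2 = -109 + (2 + 76)**2 = -109 + 78**2 = -109 + 6084 = 5975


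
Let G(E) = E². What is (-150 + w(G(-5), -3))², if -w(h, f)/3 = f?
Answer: 19881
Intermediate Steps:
w(h, f) = -3*f
(-150 + w(G(-5), -3))² = (-150 - 3*(-3))² = (-150 + 9)² = (-141)² = 19881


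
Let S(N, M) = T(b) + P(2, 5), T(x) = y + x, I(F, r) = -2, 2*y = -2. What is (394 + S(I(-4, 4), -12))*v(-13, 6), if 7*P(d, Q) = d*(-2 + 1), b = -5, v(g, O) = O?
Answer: 16284/7 ≈ 2326.3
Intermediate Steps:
y = -1 (y = (1/2)*(-2) = -1)
P(d, Q) = -d/7 (P(d, Q) = (d*(-2 + 1))/7 = (d*(-1))/7 = (-d)/7 = -d/7)
T(x) = -1 + x
S(N, M) = -44/7 (S(N, M) = (-1 - 5) - 1/7*2 = -6 - 2/7 = -44/7)
(394 + S(I(-4, 4), -12))*v(-13, 6) = (394 - 44/7)*6 = (2714/7)*6 = 16284/7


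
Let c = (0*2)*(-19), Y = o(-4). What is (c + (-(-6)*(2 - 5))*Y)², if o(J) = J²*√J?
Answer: -331776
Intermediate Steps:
o(J) = J^(5/2)
Y = 32*I (Y = (-4)^(5/2) = 32*I ≈ 32.0*I)
c = 0 (c = 0*(-19) = 0)
(c + (-(-6)*(2 - 5))*Y)² = (0 + (-(-6)*(2 - 5))*(32*I))² = (0 + (-(-6)*(-3))*(32*I))² = (0 + (-3*6)*(32*I))² = (0 - 576*I)² = (-576*I)² = -331776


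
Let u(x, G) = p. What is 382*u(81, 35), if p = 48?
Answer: 18336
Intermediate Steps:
u(x, G) = 48
382*u(81, 35) = 382*48 = 18336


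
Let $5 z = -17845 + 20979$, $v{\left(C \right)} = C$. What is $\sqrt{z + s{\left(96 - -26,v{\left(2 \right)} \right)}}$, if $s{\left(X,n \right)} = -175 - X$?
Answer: $\frac{\sqrt{8245}}{5} \approx 18.16$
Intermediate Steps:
$z = \frac{3134}{5}$ ($z = \frac{-17845 + 20979}{5} = \frac{1}{5} \cdot 3134 = \frac{3134}{5} \approx 626.8$)
$\sqrt{z + s{\left(96 - -26,v{\left(2 \right)} \right)}} = \sqrt{\frac{3134}{5} - \left(271 + 26\right)} = \sqrt{\frac{3134}{5} - 297} = \sqrt{\frac{1649}{5}} = \frac{\sqrt{8245}}{5}$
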